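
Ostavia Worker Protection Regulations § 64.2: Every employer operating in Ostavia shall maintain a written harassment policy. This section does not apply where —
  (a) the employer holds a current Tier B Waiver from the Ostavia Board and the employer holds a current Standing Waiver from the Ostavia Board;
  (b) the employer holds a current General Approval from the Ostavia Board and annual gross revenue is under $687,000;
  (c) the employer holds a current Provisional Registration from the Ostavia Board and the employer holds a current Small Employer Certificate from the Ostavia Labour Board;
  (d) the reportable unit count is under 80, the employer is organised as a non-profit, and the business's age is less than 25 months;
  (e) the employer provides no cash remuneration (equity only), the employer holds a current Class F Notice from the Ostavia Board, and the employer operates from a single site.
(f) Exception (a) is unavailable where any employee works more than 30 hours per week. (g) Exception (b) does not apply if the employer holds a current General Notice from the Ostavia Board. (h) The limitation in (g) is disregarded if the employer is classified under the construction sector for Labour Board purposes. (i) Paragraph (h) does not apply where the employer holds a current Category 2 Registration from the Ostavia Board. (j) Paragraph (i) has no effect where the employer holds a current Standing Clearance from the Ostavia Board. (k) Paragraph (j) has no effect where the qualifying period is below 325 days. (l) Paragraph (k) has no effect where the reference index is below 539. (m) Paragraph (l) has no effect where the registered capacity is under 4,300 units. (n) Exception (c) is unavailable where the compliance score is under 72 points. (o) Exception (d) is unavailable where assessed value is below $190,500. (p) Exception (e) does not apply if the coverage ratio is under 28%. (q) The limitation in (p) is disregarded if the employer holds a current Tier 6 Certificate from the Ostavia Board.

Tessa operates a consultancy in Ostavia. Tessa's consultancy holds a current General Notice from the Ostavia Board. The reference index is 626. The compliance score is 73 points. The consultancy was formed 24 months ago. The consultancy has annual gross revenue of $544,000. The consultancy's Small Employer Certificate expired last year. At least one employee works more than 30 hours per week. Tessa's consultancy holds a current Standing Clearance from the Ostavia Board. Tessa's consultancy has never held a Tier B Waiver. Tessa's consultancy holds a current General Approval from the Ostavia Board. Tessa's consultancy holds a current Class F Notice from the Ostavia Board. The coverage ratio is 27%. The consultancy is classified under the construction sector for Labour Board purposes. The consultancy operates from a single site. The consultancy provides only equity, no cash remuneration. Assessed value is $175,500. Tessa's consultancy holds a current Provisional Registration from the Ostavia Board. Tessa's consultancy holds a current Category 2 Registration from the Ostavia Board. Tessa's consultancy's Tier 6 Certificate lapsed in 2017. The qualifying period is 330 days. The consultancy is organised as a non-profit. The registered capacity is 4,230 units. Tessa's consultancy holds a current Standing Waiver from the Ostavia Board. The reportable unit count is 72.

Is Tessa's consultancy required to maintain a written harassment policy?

Exception (a) requires that the employer holds a current Tier B Waiver from the Ostavia Board; but there is no Tier B Waiver in force, so (a) is unavailable.
Exception (b) is satisfied on its face — a current General Approval is held; annual gross revenue is $544,000, under the $687,000 limit. Applying paragraphs (g)–(m): (g) is triggered (a current General Notice is held), but is displaced by (h): (h) is engaged — the consultancy is classified under the construction sector. (i) would limit (h) — a current Category 2 Registration is held — but (j) sets (i) aside: (j) operates against (i): a current Standing Clearance is held. (k) is inapplicable (the qualifying period is 330 days, not below 325 days), so (j) stands. (b) remains available.
Exception (c) fails — the Small Employer Certificate has expired.
Exception (d) is satisfied on its face — the reportable unit count is 72, under the 80 limit; the employer is a non-profit; the business's age is 24 months, less than the 25 months limit. Turning to paragraph (o): (o) applies — assessed value is $175,500, below the $190,500 limit. So (d) is unavailable.
All of (e)'s requirements are met (remuneration is equity-only; a current Class F Notice is held; the employer operates from a single site). But: (p) applies — the coverage ratio is 27%, under the 28% limit. (q), which would lift (p), is not triggered — the Tier 6 Certificate is not current. (e) is therefore removed.

No — exception (b) applies; Tessa's consultancy is not required to maintain a written harassment policy.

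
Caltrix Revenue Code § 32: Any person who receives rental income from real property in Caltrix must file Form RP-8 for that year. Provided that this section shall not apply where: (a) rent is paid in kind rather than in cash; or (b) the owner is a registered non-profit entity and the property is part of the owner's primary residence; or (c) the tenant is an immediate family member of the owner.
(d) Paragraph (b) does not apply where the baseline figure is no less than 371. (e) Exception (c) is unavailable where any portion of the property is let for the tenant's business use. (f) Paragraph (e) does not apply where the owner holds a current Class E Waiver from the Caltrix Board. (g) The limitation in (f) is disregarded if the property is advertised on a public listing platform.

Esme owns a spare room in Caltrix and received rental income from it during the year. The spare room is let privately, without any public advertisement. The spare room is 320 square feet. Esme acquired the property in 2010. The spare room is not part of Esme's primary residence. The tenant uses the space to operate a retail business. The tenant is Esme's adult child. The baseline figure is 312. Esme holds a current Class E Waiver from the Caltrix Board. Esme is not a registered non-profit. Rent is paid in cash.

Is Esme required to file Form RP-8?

Exception (a) does not apply: rent is paid in cash.
Exception (b) requires that the owner is a registered non-profit entity; but Esme is not a registered non-profit, so (b) is unavailable.
All of (c)'s requirements are met (the tenant is an immediate family member). As to paragraphs (e)–(g): (e) would limit (c) — the space is let for business use — but (f) sets (e) aside: (f) operates — a current Class E Waiver is held. (g) is inapplicable (the property is let privately without advertisement), so (f) stands. So (c) applies.

No — exception (c) applies; Esme is not required to file Form RP-8.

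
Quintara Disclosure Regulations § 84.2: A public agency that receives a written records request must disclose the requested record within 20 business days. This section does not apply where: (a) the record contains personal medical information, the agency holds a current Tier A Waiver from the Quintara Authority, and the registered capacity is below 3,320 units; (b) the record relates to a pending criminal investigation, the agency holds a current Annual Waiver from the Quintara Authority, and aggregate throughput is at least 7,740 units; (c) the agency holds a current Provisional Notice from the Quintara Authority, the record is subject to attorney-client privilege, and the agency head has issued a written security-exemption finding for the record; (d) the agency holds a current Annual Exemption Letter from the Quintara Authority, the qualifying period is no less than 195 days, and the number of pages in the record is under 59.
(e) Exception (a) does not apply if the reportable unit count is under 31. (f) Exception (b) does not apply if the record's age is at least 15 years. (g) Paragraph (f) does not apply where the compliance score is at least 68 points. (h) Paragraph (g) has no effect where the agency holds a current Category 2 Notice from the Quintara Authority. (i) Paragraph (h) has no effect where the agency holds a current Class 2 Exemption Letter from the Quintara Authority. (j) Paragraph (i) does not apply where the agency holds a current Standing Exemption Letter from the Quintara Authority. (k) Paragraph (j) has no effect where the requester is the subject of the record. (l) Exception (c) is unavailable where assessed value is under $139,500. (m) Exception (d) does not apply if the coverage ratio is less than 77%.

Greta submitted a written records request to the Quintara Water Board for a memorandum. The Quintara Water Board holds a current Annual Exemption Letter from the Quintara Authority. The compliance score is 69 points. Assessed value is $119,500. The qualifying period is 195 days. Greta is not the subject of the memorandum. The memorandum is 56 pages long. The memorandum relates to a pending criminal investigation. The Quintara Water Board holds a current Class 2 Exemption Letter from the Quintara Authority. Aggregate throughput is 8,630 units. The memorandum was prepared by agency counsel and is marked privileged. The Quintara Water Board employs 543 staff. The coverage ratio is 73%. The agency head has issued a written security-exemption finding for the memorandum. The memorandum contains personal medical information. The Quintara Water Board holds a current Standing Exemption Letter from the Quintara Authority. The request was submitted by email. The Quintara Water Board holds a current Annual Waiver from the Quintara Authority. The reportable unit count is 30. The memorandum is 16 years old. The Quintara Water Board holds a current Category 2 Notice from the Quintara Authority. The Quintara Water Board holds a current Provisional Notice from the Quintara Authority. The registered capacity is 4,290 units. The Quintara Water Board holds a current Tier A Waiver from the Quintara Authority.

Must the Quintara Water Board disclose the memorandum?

Exception (a) does not apply: the registered capacity is 4,290 units, not below 3,320 units.
Exception (b)'s conditions are all satisfied: the memorandum relates to a pending investigation; a current Annual Waiver is held; aggregate throughput is 8,630 units, meeting the 7,740 units threshold. Turning to paragraphs (f)–(k): (f) is engaged — the record's age is 16 years, meeting the 15 years threshold. (g) would limit (f) — the compliance score is 69 points, meeting the 68 points threshold — but (h) sets (g) aside: (h) is engaged — a current Category 2 Notice is held. (i) would limit (h) — a current Class 2 Exemption Letter is held — but (j) sets (i) aside: (j) operates against (i): a current Standing Exemption Letter is held. (k), which would lift (j), is not engaged — Greta is not the subject of the memorandum. So (b) is unavailable.
All of (c)'s requirements are met (a current Provisional Notice is held; the memorandum is privileged; a written security-exemption finding has been issued). Turning to paragraph (l): (l) operates against (c): assessed value is $119,500, under the $139,500 limit. So (c) is unavailable.
Exception (d)'s conditions are all satisfied: a current Annual Exemption Letter is held; the qualifying period is 195 days, meeting the 195 days threshold; the number of pages in the record is 56, under the 59 limit. Turning to paragraph (m): (m) is engaged — the coverage ratio is 73%, less than the 77% limit. (d) is therefore removed.
No exception is made out. the Quintara Water Board falls within the general rule.

Yes — the Quintara Water Board must disclose the memorandum.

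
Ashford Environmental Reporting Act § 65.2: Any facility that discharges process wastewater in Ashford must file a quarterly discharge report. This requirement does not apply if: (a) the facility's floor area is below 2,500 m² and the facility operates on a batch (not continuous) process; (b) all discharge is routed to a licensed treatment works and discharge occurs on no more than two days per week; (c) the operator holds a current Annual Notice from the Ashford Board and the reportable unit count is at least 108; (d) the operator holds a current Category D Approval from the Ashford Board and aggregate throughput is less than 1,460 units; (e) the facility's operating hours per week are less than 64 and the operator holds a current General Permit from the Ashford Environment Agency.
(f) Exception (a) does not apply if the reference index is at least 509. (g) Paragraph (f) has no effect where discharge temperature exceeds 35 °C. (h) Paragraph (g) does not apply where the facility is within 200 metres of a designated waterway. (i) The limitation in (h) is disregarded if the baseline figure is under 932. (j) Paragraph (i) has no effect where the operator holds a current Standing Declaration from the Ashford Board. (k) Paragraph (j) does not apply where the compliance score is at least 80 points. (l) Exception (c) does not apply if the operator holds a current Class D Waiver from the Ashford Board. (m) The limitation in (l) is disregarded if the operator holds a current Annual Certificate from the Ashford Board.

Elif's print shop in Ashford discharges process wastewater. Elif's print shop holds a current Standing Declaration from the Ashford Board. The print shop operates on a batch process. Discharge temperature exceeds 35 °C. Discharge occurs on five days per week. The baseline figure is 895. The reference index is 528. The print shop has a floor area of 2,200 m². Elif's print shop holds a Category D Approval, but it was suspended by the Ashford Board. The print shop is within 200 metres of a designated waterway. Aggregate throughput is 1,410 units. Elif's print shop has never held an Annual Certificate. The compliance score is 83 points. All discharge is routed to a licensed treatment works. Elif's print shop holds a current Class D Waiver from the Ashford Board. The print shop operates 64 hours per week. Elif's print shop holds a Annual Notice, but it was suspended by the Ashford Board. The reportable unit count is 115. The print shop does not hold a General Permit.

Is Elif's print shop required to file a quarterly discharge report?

No — exception (a) applies; Elif's print shop is not required to file a quarterly discharge report.

Exception (a): the facility's floor area is 2,200 m², below the 2,500 m² limit; the facility operates on a batch process — every condition holds. Applying paragraphs (f)–(k): (f) operates (the reference index is 528, meeting the 509 threshold), but is overridden by (g): (g) is triggered — discharge temperature exceeds 35 °C. (h) would limit (g) — the print shop is within 200 m of a designated waterway — but (i) sets (h) aside: (i) is triggered — the baseline figure is 895, under the 932 limit. (j) would limit (i) — a current Standing Declaration is held — but (k) sets (j) aside: (k) applies — the compliance score is 83 points, meeting the 80 points threshold. So (a) applies.
Exception (b) requires that discharge occurs on no more than two days per week; but discharge occurs on five days per week, so (b) is unavailable.
Exception (c) does not apply: the Annual Notice is not current.
Exception (d) requires that the operator holds a current Category D Approval from the Ashford Board; but there is no Category D Approval in force, so (d) is unavailable.
Exception (e) fails — the facility's operating hours per week are 64, not less than 64.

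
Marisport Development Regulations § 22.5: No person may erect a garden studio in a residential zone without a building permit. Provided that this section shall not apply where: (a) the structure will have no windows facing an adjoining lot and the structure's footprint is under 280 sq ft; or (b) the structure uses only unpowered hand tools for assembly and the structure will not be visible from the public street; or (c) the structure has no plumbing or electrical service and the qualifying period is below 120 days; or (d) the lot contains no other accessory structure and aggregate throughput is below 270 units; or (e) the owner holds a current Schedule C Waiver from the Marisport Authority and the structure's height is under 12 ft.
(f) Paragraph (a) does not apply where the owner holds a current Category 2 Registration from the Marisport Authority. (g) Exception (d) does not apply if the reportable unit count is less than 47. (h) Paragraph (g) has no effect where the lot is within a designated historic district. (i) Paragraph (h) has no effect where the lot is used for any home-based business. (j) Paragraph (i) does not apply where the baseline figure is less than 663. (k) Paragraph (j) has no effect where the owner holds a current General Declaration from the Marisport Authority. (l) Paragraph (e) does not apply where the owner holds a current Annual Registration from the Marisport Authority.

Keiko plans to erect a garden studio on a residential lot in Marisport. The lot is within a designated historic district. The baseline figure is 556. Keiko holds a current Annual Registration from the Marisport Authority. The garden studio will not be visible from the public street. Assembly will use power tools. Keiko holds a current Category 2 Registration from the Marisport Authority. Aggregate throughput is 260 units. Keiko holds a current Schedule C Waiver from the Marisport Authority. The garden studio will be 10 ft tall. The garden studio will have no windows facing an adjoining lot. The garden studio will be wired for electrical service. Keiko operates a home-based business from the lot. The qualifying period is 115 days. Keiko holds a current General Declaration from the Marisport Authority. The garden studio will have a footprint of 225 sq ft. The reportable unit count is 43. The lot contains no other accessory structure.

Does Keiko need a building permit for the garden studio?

All of (a)'s requirements are met (no windows face an adjoining lot; the structure's footprint is 225 sq ft, under the 280 sq ft limit). But: (f) is triggered — a current Category 2 Registration is held. Exception (a) does not apply.
Exception (b) fails — assembly uses power tools.
Exception (c) does not apply: electrical service is planned.
Exception (d) is satisfied on its face — the lot has no other accessory structure; aggregate throughput is 260 units, below the 270 units limit. But applying paragraphs (g)–(k): (g) operates against (d): the reportable unit count is 43, less than the 47 limit. (h) is triggered (the lot is in a historic district), but is itself disapplied by (i): (i) is engaged — a home-based business operates on the lot. (j) would limit (i) — the baseline figure is 556, less than the 663 limit — but (k) sets (j) aside: (k) operates against (j): a current General Declaration is held. So (d) is unavailable.
Exception (e) is satisfied on its face — a current Schedule C Waiver is held; the structure's height is 10 ft, under the 12 ft limit. However, paragraph (l) must be considered: (l) operates — a current Annual Registration is held. (e) is therefore removed.
Every exception is unavailable, so the rule governs.

Yes — Keiko must obtain a building permit.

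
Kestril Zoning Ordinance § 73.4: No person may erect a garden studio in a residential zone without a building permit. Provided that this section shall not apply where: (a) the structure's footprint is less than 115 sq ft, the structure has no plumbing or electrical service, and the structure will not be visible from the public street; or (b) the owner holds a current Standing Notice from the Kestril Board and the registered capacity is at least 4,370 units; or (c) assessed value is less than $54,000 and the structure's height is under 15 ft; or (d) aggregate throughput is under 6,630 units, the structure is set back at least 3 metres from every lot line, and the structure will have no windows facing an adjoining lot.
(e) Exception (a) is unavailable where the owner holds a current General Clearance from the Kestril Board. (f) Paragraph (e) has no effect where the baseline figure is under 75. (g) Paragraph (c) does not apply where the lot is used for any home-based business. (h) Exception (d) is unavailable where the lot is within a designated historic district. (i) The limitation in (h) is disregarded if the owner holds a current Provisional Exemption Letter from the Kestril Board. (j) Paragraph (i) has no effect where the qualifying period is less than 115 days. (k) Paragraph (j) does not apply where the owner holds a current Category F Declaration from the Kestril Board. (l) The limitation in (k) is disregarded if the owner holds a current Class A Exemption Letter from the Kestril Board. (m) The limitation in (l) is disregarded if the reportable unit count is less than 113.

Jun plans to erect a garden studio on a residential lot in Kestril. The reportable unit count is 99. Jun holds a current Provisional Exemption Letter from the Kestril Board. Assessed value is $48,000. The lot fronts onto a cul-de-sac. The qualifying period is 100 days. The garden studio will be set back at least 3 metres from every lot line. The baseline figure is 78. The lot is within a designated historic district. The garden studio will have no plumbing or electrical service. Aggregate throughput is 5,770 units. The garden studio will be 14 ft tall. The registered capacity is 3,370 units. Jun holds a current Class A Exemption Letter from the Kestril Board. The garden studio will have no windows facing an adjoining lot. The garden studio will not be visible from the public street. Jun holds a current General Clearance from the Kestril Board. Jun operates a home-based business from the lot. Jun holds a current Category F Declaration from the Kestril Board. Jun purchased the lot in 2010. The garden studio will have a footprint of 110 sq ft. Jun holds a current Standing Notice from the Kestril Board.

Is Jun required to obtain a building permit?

No — exception (d) applies; Jun does not need a building permit.

All of (a)'s requirements are met (the structure's footprint is 110 sq ft, less than the 115 sq ft limit; there is no plumbing or electrical service; the structure will not be visible from the street). But: (e) is triggered — a current General Clearance is held. (f) is not triggered (the baseline figure is 78, not under 75), so (e) stands. (a) is therefore removed.
Exception (b) requires that the registered capacity is at least 4,370 units; but the registered capacity is 3,370 units, short of 4,370 units, so (b) is unavailable.
Exception (c): assessed value is $48,000, less than the $54,000 limit; the structure's height is 14 ft, under the 15 ft limit — every condition holds. Turning to paragraph (g): (g) operates against (c): a home-based business operates on the lot. (c) is therefore removed.
Exception (d): aggregate throughput is 5,770 units, under the 6,630 units limit; the setback is at least 3 m on every side; no windows face an adjoining lot — every condition holds. As to paragraphs (h)–(m): (h) operates (the lot is in a historic district), but yields to (i): (i) is engaged — a current Provisional Exemption Letter is held. (j) is engaged (the qualifying period is 100 days, less than the 115 days limit), but yields to (k): (k) applies — a current Category F Declaration is held. (l) would limit (k) — a current Class A Exemption Letter is held — but (m) sets (l) aside: (m) operates against (l): the reportable unit count is 99, less than the 113 limit. (d) remains available.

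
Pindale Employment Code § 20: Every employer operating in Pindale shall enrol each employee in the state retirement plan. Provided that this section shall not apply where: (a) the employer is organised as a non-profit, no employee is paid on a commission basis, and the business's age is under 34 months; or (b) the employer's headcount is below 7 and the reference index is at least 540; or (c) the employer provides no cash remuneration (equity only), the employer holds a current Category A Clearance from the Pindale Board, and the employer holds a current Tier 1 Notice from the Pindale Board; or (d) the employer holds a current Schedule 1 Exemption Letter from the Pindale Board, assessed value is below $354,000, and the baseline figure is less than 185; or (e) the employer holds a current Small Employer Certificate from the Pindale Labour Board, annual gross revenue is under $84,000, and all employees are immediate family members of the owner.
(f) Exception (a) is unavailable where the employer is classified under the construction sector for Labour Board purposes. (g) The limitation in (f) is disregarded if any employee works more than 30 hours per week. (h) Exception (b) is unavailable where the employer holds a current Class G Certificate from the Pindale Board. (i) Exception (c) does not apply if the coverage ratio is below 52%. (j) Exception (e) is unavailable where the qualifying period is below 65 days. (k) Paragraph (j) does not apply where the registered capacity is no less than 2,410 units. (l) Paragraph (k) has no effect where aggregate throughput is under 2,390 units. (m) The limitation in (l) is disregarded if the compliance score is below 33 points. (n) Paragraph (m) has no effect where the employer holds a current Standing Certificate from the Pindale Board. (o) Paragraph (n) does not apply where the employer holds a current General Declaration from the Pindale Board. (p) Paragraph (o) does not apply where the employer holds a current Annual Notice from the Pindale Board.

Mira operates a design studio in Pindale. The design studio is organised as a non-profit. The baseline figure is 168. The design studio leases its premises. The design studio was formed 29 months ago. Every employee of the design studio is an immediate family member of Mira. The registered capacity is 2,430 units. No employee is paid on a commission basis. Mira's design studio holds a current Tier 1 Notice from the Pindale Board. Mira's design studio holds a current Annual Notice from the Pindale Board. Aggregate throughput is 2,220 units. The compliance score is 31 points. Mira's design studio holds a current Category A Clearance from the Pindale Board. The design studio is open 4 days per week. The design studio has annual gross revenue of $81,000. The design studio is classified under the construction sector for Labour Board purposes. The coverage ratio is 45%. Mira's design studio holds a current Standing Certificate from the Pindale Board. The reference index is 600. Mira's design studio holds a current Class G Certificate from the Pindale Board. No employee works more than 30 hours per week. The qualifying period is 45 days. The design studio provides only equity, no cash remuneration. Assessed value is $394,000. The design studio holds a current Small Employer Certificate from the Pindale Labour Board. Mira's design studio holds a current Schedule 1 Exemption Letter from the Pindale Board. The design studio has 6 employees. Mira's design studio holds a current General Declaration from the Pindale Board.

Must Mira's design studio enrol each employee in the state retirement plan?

Yes — Mira's design studio must enrol each employee in the state retirement plan.

Exception (a) is satisfied on its face — the employer is a non-profit; no employee is paid on commission; the business's age is 29 months, under the 34 months limit. But applying paragraphs (f)–(g): (f) applies — the design studio is classified under the construction sector. (g) does not operate here (no employee exceeds 30 hours/week), so (f) stands. Exception (a) does not apply.
Exception (b): the employer's headcount is 6, below the 7 limit; the reference index is 600, meeting the 540 threshold — every condition holds. But applying paragraph (h): (h) applies — a current Class G Certificate is held. So (b) is unavailable.
Exception (c)'s conditions are all satisfied: remuneration is equity-only; a current Category A Clearance is held; a current Tier 1 Notice is held. But: (i) is engaged — the coverage ratio is 45%, below the 52% limit. Exception (c) does not apply.
Exception (d) does not apply: assessed value is $394,000, not below $354,000.
All of (e)'s requirements are met (a current Small Employer Certificate is held; annual gross revenue is $81,000, under the $84,000 limit; every employee is an immediate family member). However, paragraphs (j)–(p) must be considered: (j) operates — the qualifying period is 45 days, below the 65 days limit. (k) is triggered (the registered capacity is 2,430 units, meeting the 2,410 units threshold), but yields to (l): (l) operates against (k): aggregate throughput is 2,220 units, under the 2,390 units limit. (m) would limit (l) — the compliance score is 31 points, below the 33 points limit — but (n) sets (m) aside: (n) operates — a current Standing Certificate is held. (o) is triggered (a current General Declaration is held), but yields to (p): (p) operates against (o): a current Annual Notice is held. Exception (e) does not apply.
No exception displaces § 20.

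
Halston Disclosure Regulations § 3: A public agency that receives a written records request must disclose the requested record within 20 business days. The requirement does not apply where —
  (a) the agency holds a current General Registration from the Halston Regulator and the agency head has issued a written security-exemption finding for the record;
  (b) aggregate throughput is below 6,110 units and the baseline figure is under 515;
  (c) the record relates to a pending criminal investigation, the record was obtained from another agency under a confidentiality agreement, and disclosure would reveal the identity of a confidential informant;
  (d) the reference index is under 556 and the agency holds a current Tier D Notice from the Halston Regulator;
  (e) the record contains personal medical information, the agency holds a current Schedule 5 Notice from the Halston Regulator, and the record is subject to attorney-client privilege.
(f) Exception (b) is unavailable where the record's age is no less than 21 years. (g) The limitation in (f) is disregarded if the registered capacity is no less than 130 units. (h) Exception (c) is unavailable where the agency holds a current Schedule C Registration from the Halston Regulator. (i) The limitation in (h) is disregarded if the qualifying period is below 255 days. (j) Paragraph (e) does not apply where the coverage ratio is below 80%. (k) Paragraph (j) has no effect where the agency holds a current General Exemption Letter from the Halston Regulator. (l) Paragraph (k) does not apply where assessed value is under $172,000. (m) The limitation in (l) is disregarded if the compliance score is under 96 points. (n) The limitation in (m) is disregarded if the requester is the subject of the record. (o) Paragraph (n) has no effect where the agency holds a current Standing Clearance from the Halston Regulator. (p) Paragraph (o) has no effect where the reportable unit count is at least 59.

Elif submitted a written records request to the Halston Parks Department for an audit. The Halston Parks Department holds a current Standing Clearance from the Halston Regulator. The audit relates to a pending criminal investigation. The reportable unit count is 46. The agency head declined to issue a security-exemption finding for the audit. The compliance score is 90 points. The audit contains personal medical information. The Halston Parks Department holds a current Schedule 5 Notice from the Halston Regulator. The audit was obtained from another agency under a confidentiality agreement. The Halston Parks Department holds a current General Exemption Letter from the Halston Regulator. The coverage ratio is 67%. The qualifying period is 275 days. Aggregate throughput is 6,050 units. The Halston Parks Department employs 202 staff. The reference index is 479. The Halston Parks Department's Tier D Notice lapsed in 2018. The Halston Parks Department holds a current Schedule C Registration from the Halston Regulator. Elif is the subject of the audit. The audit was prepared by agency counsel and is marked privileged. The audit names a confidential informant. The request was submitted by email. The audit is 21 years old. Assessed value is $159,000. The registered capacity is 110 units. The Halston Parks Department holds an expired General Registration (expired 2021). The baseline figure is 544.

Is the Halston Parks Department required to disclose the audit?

Exception (a) fails — there is no General Registration in force.
Exception (b) does not apply: the baseline figure is 544, not under 515.
Exception (c): the audit relates to a pending investigation; the audit was obtained under a confidentiality agreement; the audit names a confidential informant — every condition holds. But applying paragraphs (h)–(i): (h) operates against (c): a current Schedule C Registration is held. (i) is not triggered (the qualifying period is 275 days, not below 255 days), so (h) stands. Exception (c) does not apply.
Exception (d) fails — the Tier D Notice is not current.
Exception (e)'s conditions are all satisfied: the audit contains personal medical information; a current Schedule 5 Notice is held; the audit is privileged. Considering the limiting provisions: (j) is engaged (the coverage ratio is 67%, below the 80% limit), but is displaced by (k): (k) is engaged — a current General Exemption Letter is held. (l) would limit (k) — assessed value is $159,000, under the $172,000 limit — but (m) sets (l) aside: (m) operates against (l): the compliance score is 90 points, under the 96 points limit. (n) applies (Elif is the subject of the audit), but is displaced by (o): (o) applies — a current Standing Clearance is held. (p) is not triggered (the reportable unit count is 46, short of 59), so (o) stands. (e) remains available.

No — exception (e) applies; the Halston Parks Department is not required to disclose the audit.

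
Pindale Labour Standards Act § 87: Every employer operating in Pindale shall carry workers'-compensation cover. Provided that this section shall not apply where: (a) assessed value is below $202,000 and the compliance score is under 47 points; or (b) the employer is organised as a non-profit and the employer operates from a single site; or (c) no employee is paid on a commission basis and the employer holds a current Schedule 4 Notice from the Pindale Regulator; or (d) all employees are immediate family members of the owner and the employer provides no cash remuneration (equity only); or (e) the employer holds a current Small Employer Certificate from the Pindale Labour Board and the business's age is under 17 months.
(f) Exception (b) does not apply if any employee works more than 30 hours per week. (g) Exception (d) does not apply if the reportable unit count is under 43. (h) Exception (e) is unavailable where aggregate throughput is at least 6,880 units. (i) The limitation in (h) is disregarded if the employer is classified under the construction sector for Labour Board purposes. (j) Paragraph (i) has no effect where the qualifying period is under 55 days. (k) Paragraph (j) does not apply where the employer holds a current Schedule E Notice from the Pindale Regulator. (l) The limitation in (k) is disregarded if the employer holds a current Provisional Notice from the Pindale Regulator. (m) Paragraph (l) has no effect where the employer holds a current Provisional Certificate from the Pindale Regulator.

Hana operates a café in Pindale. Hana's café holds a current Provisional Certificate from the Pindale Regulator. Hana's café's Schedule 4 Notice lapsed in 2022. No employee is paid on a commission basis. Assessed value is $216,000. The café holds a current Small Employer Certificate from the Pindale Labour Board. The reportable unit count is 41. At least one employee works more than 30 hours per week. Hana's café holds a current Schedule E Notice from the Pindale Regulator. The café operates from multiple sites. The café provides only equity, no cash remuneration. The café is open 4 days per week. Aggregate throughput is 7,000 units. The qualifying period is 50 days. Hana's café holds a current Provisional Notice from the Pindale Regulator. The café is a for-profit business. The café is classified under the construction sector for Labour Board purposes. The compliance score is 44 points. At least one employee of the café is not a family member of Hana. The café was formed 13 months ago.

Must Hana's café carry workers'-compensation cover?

No — exception (e) applies; Hana's café is not required to carry workers'-compensation cover.

Exception (a) fails — assessed value is $216,000, not below $202,000.
Exception (b) requires that the employer is organised as a non-profit; but the employer is for-profit, so (b) is unavailable.
Exception (c) does not apply: the Schedule 4 Notice is not current.
Exception (d) does not apply: at least one employee is not a family member.
Exception (e) is satisfied on its face — a current Small Employer Certificate is held; the business's age is 13 months, under the 17 months limit. Considering the limiting provisions: (h) would limit (e) — aggregate throughput is 7,000 units, meeting the 6,880 units threshold — but (i) sets (h) aside: (i) operates — the café is classified under the construction sector. (j) applies (the qualifying period is 50 days, under the 55 days limit), but is displaced by (k): (k) operates against (j): a current Schedule E Notice is held. (l) would limit (k) — a current Provisional Notice is held — but (m) sets (l) aside: (m) is triggered — a current Provisional Certificate is held. So (e) applies.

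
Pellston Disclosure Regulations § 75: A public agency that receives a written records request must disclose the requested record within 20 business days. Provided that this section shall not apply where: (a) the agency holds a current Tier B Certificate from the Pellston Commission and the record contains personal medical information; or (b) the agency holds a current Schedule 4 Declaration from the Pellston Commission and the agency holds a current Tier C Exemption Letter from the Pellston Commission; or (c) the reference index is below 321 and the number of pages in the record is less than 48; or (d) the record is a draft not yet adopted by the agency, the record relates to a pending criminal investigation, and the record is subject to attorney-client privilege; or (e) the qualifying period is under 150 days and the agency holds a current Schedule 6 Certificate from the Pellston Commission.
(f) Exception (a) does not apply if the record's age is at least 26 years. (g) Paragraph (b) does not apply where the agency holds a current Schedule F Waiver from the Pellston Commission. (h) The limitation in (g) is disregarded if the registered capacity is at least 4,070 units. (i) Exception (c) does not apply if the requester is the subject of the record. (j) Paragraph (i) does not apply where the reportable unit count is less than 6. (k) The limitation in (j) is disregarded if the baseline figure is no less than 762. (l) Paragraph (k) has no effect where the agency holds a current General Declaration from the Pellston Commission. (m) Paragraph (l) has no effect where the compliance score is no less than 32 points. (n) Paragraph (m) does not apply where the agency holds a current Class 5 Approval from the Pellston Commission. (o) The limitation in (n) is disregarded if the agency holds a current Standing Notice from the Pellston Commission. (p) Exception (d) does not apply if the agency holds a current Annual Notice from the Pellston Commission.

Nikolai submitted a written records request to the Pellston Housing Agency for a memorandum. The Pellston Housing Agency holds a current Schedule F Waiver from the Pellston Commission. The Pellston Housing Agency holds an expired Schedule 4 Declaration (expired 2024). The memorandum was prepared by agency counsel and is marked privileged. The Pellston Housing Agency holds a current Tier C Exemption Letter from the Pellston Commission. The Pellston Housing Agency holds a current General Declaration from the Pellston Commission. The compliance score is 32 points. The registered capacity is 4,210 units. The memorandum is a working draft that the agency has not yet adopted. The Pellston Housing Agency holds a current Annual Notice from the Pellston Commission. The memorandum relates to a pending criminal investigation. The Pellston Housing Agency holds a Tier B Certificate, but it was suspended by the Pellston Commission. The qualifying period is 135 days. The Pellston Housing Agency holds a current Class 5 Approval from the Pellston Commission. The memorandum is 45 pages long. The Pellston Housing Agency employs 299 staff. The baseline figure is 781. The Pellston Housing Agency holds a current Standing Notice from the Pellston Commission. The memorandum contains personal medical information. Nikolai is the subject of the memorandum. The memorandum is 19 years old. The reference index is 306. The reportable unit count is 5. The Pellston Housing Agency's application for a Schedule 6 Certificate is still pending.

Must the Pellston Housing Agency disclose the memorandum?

Yes — the Pellston Housing Agency must disclose the memorandum.

Exception (a) fails — the Tier B Certificate is not current.
Exception (b) requires that the agency holds a current Schedule 4 Declaration from the Pellston Commission; but there is no Schedule 4 Declaration in force, so (b) is unavailable.
Exception (c)'s conditions are all satisfied: the reference index is 306, below the 321 limit; the number of pages in the record is 45, less than the 48 limit. But applying paragraphs (i)–(o): (i) is triggered — Nikolai is the subject of the memorandum. (j) is triggered (the reportable unit count is 5, less than the 6 limit), but is displaced by (k): (k) operates against (j): the baseline figure is 781, meeting the 762 threshold. (l) operates (a current General Declaration is held), but is itself disapplied by (m): (m) operates — the compliance score is 32 points, meeting the 32 points threshold. (n) is triggered (a current Class 5 Approval is held), but is overridden by (o): (o) operates against (n): a current Standing Notice is held. (c) is therefore removed.
Exception (d)'s conditions are all satisfied: the memorandum is an unadopted draft; the memorandum relates to a pending investigation; the memorandum is privileged. But: (p) applies — a current Annual Notice is held. (d) is therefore removed.
Exception (e) fails — the Schedule 6 Certificate is not current.
Every exception is unavailable, so the rule governs.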